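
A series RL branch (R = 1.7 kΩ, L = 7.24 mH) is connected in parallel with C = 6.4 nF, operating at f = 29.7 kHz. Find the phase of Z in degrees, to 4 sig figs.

ω = 2πf = 186600 rad/s
X_L = ωL = 1351 Ω
X_C = 1/(ωC) = 837.3 Ω
Branch 1 (R+jX_L): Z₁ = 1700 + j1351 Ω, |Z₁| = 2171 Ω
Branch 2 (−jX_C): Z₂ = −j837.3 Ω
Parallel: Z = Z₁Z₂/(Z₁+Z₂), |Z| = 1024 Ω, ∠Z = -68.34°

-68.34°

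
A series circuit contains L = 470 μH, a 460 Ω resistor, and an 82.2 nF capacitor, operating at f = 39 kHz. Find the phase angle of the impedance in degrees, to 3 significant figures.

ω = 2πf = 245000 rad/s
X_L = ωL = 115 Ω
X_C = 1/(ωC) = 49.6 Ω
Net reactance X = X_L − X_C = 65.5 Ω
Z = 460 + j65.5 Ω
|Z| = √(460² + 65.5²) = 465 Ω
∠Z = arctan(65.5/460) = 8.11°

8.11°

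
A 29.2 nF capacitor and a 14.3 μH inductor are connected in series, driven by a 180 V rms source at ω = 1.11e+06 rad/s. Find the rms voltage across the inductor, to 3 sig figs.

191 V

X_L = ωL = 15.9 Ω
X_C = 1/(ωC) = 30.9 Ω
Net reactance X = X_L − X_C = -15.0 Ω
Z = − j15.0 Ω
|Z| = √(0² + 15.0²) = 15.0 Ω
I = V/|Z| = 12.0 A
V_L = I·|Z_L| = 12.0 × 15.9 = 191 V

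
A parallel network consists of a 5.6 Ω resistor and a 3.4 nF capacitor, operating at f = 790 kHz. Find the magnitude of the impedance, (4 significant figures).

5.575 Ω

ω = 2πf = 4.964e+06 rad/s
X_C = 1/(ωC) = 59.25 Ω
Parallel: admittances add. Y = 1/R + jωC
Y = (0.1786 + j0.01688) S
|Y| = 0.1794 S → |Z| = 1/|Y| = 5.575 Ω, ∠Z = −∠Y = -5.399°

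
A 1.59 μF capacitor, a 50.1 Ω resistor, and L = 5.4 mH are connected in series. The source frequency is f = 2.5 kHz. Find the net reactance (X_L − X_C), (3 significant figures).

44.8 Ω

ω = 2πf = 15710 rad/s
X_L = ωL = 84.8 Ω
X_C = 1/(ωC) = 40.0 Ω
X = 84.8 − 40.0 = 44.8 Ω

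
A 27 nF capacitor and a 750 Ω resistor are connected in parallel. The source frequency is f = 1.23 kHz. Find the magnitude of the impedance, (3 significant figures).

741 Ω

ω = 2πf = 7728 rad/s
X_C = 1/(ωC) = 4790 Ω
Parallel: admittances add. Y = 1/R + jωC
Y = (0.00133 + j0.000209) S
|Y| = 0.00135 S → |Z| = 1/|Y| = 741 Ω, ∠Z = −∠Y = -8.89°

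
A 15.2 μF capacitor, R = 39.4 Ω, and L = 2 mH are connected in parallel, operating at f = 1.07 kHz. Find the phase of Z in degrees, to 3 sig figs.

-47.6°

ω = 2πf = 6723 rad/s
X_L = ωL = 13.4 Ω
X_C = 1/(ωC) = 9.79 Ω
Parallel: admittances add. Y = 1/R + 1/(jωL) + jωC
Y = (0.0254 + j0.0278) S
|Y| = 0.0377 S → |Z| = 1/|Y| = 26.6 Ω, ∠Z = −∠Y = -47.6°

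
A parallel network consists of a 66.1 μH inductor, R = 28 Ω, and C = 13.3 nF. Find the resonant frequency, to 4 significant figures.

169.7 kHz

ω₀ = 1/√(LC) = 1/√(6.61e-05 × 1.33e-08) = 1.067e+06 rad/s
f₀ = ω₀/(2π) = 169.7 kHz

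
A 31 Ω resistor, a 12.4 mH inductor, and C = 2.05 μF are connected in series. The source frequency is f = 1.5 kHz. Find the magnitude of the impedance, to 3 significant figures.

ω = 2πf = 9425 rad/s
X_L = ωL = 117 Ω
X_C = 1/(ωC) = 51.8 Ω
Net reactance X = X_L − X_C = 65.1 Ω
Z = 31.0 + j65.1 Ω
|Z| = √(31.0² + 65.1²) = 72.1 Ω

72.1 Ω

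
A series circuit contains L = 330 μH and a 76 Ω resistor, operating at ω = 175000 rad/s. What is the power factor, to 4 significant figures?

X_L = ωL = 57.75 Ω
Z = 76.00 + j57.75 Ω
|Z| = √(76.00² + 57.75²) = 95.45 Ω
∠Z = arctan(57.75/76.00) = 37.23°
cos φ = cos(37.23°) = 0.7962

0.7962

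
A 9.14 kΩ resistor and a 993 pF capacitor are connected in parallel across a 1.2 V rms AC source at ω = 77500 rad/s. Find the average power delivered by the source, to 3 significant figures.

X_C = 1/(ωC) = 13000 Ω
Parallel: admittances add. Y = 1/R + jωC
Y = (0.000109 + j7.7e-05) S
|Y| = 0.000134 S → |Z| = 1/|Y| = 7480 Ω, ∠Z = −∠Y = -35.1°
I = V/|Z| = 161 μA
P = VI cos φ = 1.2 × 0.000161 × cos(-35.1°) = 158 μW

158 μW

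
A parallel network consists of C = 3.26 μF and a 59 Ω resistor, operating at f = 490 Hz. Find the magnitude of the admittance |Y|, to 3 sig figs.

ω = 2πf = 3079 rad/s
X_C = 1/(ωC) = 99.6 Ω
Parallel: admittances add. Y = 1/R + jωC
Y = (0.0169 + j0.0100) S
|Y| = 0.0197 S → |Z| = 1/|Y| = 50.8 Ω, ∠Z = −∠Y = -30.6°

19.7 mS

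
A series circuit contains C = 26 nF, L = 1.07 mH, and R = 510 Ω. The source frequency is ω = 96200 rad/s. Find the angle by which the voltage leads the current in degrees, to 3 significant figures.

-30.2°

X_L = ωL = 103 Ω
X_C = 1/(ωC) = 400 Ω
Net reactance X = X_L − X_C = -297 Ω
Z = 510 − j297 Ω
|Z| = √(510² + 297²) = 590 Ω
∠Z = arctan(-297/510) = -30.2°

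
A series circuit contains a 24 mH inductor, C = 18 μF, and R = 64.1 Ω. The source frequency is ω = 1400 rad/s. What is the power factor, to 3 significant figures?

X_L = ωL = 33.6 Ω
X_C = 1/(ωC) = 39.7 Ω
Net reactance X = X_L − X_C = -6.08 Ω
Z = 64.1 − j6.08 Ω
|Z| = √(64.1² + 6.08²) = 64.4 Ω
∠Z = arctan(-6.08/64.1) = -5.42°
cos φ = cos(-5.42°) = 0.996

0.996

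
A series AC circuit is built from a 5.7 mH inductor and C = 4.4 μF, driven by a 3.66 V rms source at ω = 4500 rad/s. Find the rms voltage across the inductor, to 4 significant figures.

3.777 V

X_L = ωL = 25.65 Ω
X_C = 1/(ωC) = 50.51 Ω
Net reactance X = X_L − X_C = -24.86 Ω
Z = − j24.86 Ω
|Z| = √(0² + 24.86²) = 24.86 Ω
I = V/|Z| = 147.3 mA
V_L = I·|Z_L| = 0.1473 × 25.65 = 3.777 V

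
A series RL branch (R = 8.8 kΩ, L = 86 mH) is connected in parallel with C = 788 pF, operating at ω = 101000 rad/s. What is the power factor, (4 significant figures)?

0.9299

X_L = ωL = 8686 Ω
X_C = 1/(ωC) = 12560 Ω
Branch 1 (R+jX_L): Z₁ = 8800 + j8686 Ω, |Z₁| = 12360 Ω
Branch 2 (−jX_C): Z₂ = −j12560 Ω
Parallel: Z = Z₁Z₂/(Z₁+Z₂), |Z| = 16150 Ω, ∠Z = -21.59°
cos φ = cos(-21.59°) = 0.9299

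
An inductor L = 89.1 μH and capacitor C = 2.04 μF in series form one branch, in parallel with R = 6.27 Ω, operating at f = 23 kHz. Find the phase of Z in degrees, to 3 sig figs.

ω = 2πf = 144500 rad/s
X_L = ωL = 12.9 Ω
X_C = 1/(ωC) = 3.39 Ω
Branch 1: Z₁ = R = 6.27 Ω
Branch 2 (series LC): Z₂ = j(X_L − X_C) = j9.48 Ω
Parallel: Z = Z₁Z₂/(Z₁+Z₂), |Z| = 5.23 Ω, ∠Z = 33.5°

33.5°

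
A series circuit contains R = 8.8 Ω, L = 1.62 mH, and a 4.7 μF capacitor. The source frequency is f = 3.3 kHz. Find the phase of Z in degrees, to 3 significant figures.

ω = 2πf = 20730 rad/s
X_L = ωL = 33.6 Ω
X_C = 1/(ωC) = 10.3 Ω
Net reactance X = X_L − X_C = 23.3 Ω
Z = 8.80 + j23.3 Ω
|Z| = √(8.80² + 23.3²) = 24.9 Ω
∠Z = arctan(23.3/8.80) = 69.3°

69.3°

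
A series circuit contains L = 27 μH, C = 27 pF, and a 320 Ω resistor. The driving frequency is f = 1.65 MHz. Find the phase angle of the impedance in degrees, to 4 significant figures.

ω = 2πf = 1.037e+07 rad/s
X_L = ωL = 279.9 Ω
X_C = 1/(ωC) = 3573 Ω
Net reactance X = X_L − X_C = -3293 Ω
Z = 320.0 − j3293 Ω
|Z| = √(320.0² + 3293²) = 3308 Ω
∠Z = arctan(-3293/320.0) = -84.45°

-84.45°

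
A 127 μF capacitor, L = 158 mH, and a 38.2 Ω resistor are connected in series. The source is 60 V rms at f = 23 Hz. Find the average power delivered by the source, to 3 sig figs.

ω = 2πf = 144.5 rad/s
X_L = ωL = 22.8 Ω
X_C = 1/(ωC) = 54.5 Ω
Net reactance X = X_L − X_C = -31.7 Ω
Z = 38.2 − j31.7 Ω
|Z| = √(38.2² + 31.7²) = 49.6 Ω
∠Z = arctan(-31.7/38.2) = -39.6°
I = V/|Z| = 1.21 A
P = VI cos φ = 60 × 1.21 × cos(-39.6°) = 55.9 W

55.9 W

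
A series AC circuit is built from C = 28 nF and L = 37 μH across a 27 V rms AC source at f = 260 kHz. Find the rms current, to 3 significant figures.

700 mA

ω = 2πf = 1.634e+06 rad/s
X_L = ωL = 60.4 Ω
X_C = 1/(ωC) = 21.9 Ω
Net reactance X = X_L − X_C = 38.6 Ω
Z = j38.6 Ω
|Z| = √(0² + 38.6²) = 38.6 Ω
I = V/|Z| = 27/38.6 = 700 mA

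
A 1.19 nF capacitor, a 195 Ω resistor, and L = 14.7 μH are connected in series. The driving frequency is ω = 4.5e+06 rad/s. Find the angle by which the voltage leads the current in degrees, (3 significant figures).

-31.7°

X_L = ωL = 66.2 Ω
X_C = 1/(ωC) = 187 Ω
Net reactance X = X_L − X_C = -121 Ω
Z = 195 − j121 Ω
|Z| = √(195² + 121²) = 229 Ω
∠Z = arctan(-121/195) = -31.7°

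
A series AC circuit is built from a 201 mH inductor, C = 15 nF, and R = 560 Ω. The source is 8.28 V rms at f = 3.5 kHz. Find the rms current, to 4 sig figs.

5.530 mA

ω = 2πf = 21990 rad/s
X_L = ωL = 4420 Ω
X_C = 1/(ωC) = 3032 Ω
Net reactance X = X_L − X_C = 1389 Ω
Z = 560.0 + j1389 Ω
|Z| = √(560.0² + 1389²) = 1497 Ω
I = V/|Z| = 8.28/1497 = 5.530 mA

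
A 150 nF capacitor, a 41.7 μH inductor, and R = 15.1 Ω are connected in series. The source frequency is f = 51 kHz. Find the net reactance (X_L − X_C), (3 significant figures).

ω = 2πf = 320400 rad/s
X_L = ωL = 13.4 Ω
X_C = 1/(ωC) = 20.8 Ω
X = 13.4 − 20.8 = -7.44 Ω

-7.44 Ω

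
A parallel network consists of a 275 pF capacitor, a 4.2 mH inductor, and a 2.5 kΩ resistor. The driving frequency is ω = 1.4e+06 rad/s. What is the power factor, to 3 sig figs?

0.881

X_L = ωL = 5880 Ω
X_C = 1/(ωC) = 2600 Ω
Parallel: admittances add. Y = 1/R + 1/(jωL) + jωC
Y = (0.000400 + j0.000215) S
|Y| = 0.000454 S → |Z| = 1/|Y| = 2200 Ω, ∠Z = −∠Y = -28.3°
cos φ = cos(-28.3°) = 0.881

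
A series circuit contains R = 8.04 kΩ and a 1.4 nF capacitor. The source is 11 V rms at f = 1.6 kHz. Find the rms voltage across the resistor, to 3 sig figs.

1.24 V

ω = 2πf = 10050 rad/s
X_C = 1/(ωC) = 71100 Ω
Z = 8040 − j71100 Ω
|Z| = √(8040² + 71100²) = 71500 Ω
I = V/|Z| = 154 μA
V_R = I·|Z_R| = 0.000154 × 8040 = 1.24 V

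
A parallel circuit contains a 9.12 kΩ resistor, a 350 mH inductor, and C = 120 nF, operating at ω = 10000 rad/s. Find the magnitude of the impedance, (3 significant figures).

1090 Ω

X_L = ωL = 3500 Ω
X_C = 1/(ωC) = 833 Ω
Parallel: admittances add. Y = 1/R + 1/(jωL) + jωC
Y = (0.000110 + j0.000914) S
|Y| = 0.000921 S → |Z| = 1/|Y| = 1090 Ω, ∠Z = −∠Y = -83.2°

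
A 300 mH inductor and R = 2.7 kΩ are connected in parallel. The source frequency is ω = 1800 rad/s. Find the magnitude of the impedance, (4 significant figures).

X_L = ωL = 540.0 Ω
Parallel: admittances add. Y = 1/R + 1/(jωL)
Y = (0.0003704 − j0.001852) S
|Y| = 0.001889 S → |Z| = 1/|Y| = 529.5 Ω, ∠Z = −∠Y = 78.69°

529.5 Ω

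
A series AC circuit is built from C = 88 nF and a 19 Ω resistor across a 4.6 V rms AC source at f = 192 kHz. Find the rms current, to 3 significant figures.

217 mA

ω = 2πf = 1.206e+06 rad/s
X_C = 1/(ωC) = 9.42 Ω
Z = 19.0 − j9.42 Ω
|Z| = √(19.0² + 9.42²) = 21.2 Ω
I = V/|Z| = 4.6/21.2 = 217 mA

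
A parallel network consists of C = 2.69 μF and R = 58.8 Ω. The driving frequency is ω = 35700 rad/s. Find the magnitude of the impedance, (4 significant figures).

10.25 Ω

X_C = 1/(ωC) = 10.41 Ω
Parallel: admittances add. Y = 1/R + jωC
Y = (0.01701 + j0.09603) S
|Y| = 0.09753 S → |Z| = 1/|Y| = 10.25 Ω, ∠Z = −∠Y = -79.96°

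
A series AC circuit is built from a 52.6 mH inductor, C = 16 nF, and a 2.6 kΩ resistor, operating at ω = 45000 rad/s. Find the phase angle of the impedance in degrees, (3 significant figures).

20.6°

X_L = ωL = 2370 Ω
X_C = 1/(ωC) = 1390 Ω
Net reactance X = X_L − X_C = 978 Ω
Z = 2600 + j978 Ω
|Z| = √(2600² + 978²) = 2780 Ω
∠Z = arctan(978/2600) = 20.6°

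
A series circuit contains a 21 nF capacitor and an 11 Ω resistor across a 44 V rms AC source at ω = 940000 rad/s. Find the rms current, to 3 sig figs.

X_C = 1/(ωC) = 50.7 Ω
Z = 11.0 − j50.7 Ω
|Z| = √(11.0² + 50.7²) = 51.8 Ω
I = V/|Z| = 44/51.8 = 849 mA

849 mA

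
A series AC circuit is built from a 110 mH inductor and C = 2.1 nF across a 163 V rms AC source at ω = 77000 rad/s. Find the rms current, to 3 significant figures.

X_L = ωL = 8470 Ω
X_C = 1/(ωC) = 6180 Ω
Net reactance X = X_L − X_C = 2290 Ω
Z = j2290 Ω
|Z| = √(0² + 2290²) = 2290 Ω
I = V/|Z| = 163/2290 = 71.3 mA

71.3 mA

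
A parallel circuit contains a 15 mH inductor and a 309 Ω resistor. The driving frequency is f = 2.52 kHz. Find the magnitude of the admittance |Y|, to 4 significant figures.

ω = 2πf = 15830 rad/s
X_L = ωL = 237.5 Ω
Parallel: admittances add. Y = 1/R + 1/(jωL)
Y = (0.003236 − j0.004210) S
|Y| = 0.005310 S → |Z| = 1/|Y| = 188.3 Ω, ∠Z = −∠Y = 52.45°

5.310 mS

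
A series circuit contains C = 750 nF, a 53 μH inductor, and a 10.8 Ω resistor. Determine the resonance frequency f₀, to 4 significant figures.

ω₀ = 1/√(LC) = 1/√(5.3e-05 × 7.5e-07) = 158600 rad/s
f₀ = ω₀/(2π) = 25.24 kHz

25.24 kHz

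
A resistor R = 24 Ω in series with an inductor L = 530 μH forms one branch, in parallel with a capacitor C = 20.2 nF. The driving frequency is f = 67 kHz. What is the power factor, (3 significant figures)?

0.116

ω = 2πf = 421000 rad/s
X_L = ωL = 223 Ω
X_C = 1/(ωC) = 118 Ω
Branch 1 (R+jX_L): Z₁ = 24.0 + j223 Ω, |Z₁| = 224 Ω
Branch 2 (−jX_C): Z₂ = −j118 Ω
Parallel: Z = Z₁Z₂/(Z₁+Z₂), |Z| = 244 Ω, ∠Z = -83.3°
cos φ = cos(-83.3°) = 0.116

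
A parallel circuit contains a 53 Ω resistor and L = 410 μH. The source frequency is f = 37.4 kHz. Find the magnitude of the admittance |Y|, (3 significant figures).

21.5 mS

ω = 2πf = 235000 rad/s
X_L = ωL = 96.3 Ω
Parallel: admittances add. Y = 1/R + 1/(jωL)
Y = (0.0189 − j0.0104) S
|Y| = 0.0215 S → |Z| = 1/|Y| = 46.4 Ω, ∠Z = −∠Y = 28.8°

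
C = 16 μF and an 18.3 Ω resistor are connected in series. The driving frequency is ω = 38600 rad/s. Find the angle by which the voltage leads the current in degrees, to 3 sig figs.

-5.06°

X_C = 1/(ωC) = 1.62 Ω
Z = 18.3 − j1.62 Ω
|Z| = √(18.3² + 1.62²) = 18.4 Ω
∠Z = arctan(-1.62/18.3) = -5.06°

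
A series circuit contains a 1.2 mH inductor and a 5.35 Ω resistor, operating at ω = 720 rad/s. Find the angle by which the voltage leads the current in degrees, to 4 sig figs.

9.174°

X_L = ωL = 0.8640 Ω
Z = 5.350 + j0.8640 Ω
|Z| = √(5.350² + 0.8640²) = 5.419 Ω
∠Z = arctan(0.8640/5.350) = 9.174°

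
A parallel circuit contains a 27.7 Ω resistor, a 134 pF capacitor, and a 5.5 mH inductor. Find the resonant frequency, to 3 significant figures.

185 kHz

ω₀ = 1/√(LC) = 1/√(0.0055 × 1.34e-10) = 1.165e+06 rad/s
f₀ = ω₀/(2π) = 185 kHz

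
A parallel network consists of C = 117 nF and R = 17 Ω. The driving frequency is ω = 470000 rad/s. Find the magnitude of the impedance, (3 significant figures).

12.4 Ω

X_C = 1/(ωC) = 18.2 Ω
Parallel: admittances add. Y = 1/R + jωC
Y = (0.0588 + j0.0550) S
|Y| = 0.0805 S → |Z| = 1/|Y| = 12.4 Ω, ∠Z = −∠Y = -43.1°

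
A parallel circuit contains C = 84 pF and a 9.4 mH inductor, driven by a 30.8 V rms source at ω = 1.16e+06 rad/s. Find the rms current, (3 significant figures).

X_L = ωL = 10900 Ω
X_C = 1/(ωC) = 10300 Ω
Parallel: admittances add. Y = 1/(jωL) + jωC
Y = (0 + j5.73e-06) S
|Y| = 5.73e-06 S → |Z| = 1/|Y| = 175000 Ω, ∠Z = −∠Y = -90.0°
I = V/|Z| = 30.8/175000 = 177 μA

177 μA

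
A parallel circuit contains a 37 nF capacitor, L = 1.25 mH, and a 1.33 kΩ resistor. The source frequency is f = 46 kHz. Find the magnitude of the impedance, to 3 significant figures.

126 Ω

ω = 2πf = 289000 rad/s
X_L = ωL = 361 Ω
X_C = 1/(ωC) = 93.5 Ω
Parallel: admittances add. Y = 1/R + 1/(jωL) + jωC
Y = (0.000752 + j0.00793) S
|Y| = 0.00796 S → |Z| = 1/|Y| = 126 Ω, ∠Z = −∠Y = -84.6°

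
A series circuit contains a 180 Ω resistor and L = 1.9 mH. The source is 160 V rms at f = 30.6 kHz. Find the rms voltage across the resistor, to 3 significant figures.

ω = 2πf = 192300 rad/s
X_L = ωL = 365 Ω
Z = 180 + j365 Ω
|Z| = √(180² + 365²) = 407 Ω
I = V/|Z| = 393 mA
V_R = I·|Z_R| = 0.393 × 180 = 70.7 V

70.7 V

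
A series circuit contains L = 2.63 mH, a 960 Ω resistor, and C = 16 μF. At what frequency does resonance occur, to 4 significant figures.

775.9 Hz

ω₀ = 1/√(LC) = 1/√(0.00263 × 1.6e-05) = 4875 rad/s
f₀ = ω₀/(2π) = 775.9 Hz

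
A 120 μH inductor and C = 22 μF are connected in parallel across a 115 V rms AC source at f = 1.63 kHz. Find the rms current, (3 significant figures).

67.7 A

ω = 2πf = 10240 rad/s
X_L = ωL = 1.23 Ω
X_C = 1/(ωC) = 4.44 Ω
Parallel: admittances add. Y = 1/(jωL) + jωC
Y = (0 − j0.588) S
|Y| = 0.588 S → |Z| = 1/|Y| = 1.70 Ω, ∠Z = −∠Y = 90.0°
I = V/|Z| = 115/1.70 = 67.7 A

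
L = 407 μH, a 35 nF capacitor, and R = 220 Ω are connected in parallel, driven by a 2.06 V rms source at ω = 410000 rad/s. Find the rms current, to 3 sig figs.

19.6 mA

X_L = ωL = 167 Ω
X_C = 1/(ωC) = 69.7 Ω
Parallel: admittances add. Y = 1/R + 1/(jωL) + jωC
Y = (0.00455 + j0.00836) S
|Y| = 0.00951 S → |Z| = 1/|Y| = 105 Ω, ∠Z = −∠Y = -61.5°
I = V/|Z| = 2.06/105 = 19.6 mA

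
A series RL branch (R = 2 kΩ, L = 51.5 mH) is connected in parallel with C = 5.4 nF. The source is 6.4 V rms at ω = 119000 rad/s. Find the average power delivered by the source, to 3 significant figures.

1.97 mW

X_L = ωL = 6130 Ω
X_C = 1/(ωC) = 1560 Ω
Branch 1 (R+jX_L): Z₁ = 2000 + j6130 Ω, |Z₁| = 6450 Ω
Branch 2 (−jX_C): Z₂ = −j1560 Ω
Parallel: Z = Z₁Z₂/(Z₁+Z₂), |Z| = 2010 Ω, ∠Z = -84.4°
I = V/|Z| = 3.18 mA
P = VI cos φ = 6.4 × 0.00318 × cos(-84.4°) = 1.97 mW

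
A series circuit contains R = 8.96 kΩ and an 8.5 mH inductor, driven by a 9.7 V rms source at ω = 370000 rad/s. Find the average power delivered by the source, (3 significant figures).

X_L = ωL = 3140 Ω
Z = 8960 + j3140 Ω
|Z| = √(8960² + 3140²) = 9500 Ω
∠Z = arctan(3140/8960) = 19.3°
I = V/|Z| = 1.02 mA
P = VI cos φ = 9.7 × 0.00102 × cos(19.3°) = 9.35 mW

9.35 mW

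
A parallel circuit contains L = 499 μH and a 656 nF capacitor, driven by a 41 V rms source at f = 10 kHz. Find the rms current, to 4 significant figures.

382.2 mA

ω = 2πf = 62830 rad/s
X_L = ωL = 31.35 Ω
X_C = 1/(ωC) = 24.26 Ω
Parallel: admittances add. Y = 1/(jωL) + jωC
Y = (0 + j0.009323) S
|Y| = 0.009323 S → |Z| = 1/|Y| = 107.3 Ω, ∠Z = −∠Y = -90.00°
I = V/|Z| = 41/107.3 = 382.2 mA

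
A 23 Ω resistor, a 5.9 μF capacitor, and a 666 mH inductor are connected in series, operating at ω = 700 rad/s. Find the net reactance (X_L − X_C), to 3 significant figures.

224 Ω

X_L = ωL = 466 Ω
X_C = 1/(ωC) = 242 Ω
X = 466 − 242 = 224 Ω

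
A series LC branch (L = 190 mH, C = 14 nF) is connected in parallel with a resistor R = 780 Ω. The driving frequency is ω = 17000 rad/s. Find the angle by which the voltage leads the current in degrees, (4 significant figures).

-38.76°

X_L = ωL = 3230 Ω
X_C = 1/(ωC) = 4202 Ω
Branch 1: Z₁ = R = 780.0 Ω
Branch 2 (series LC): Z₂ = j(X_L − X_C) = −j971.7 Ω
Parallel: Z = Z₁Z₂/(Z₁+Z₂), |Z| = 608.3 Ω, ∠Z = -38.76°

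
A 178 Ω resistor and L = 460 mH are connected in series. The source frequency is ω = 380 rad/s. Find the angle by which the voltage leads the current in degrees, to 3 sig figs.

X_L = ωL = 175 Ω
Z = 178 + j175 Ω
|Z| = √(178² + 175²) = 249 Ω
∠Z = arctan(175/178) = 44.5°

44.5°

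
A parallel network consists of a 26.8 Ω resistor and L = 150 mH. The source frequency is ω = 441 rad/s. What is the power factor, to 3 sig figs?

0.927

X_L = ωL = 66.1 Ω
Parallel: admittances add. Y = 1/R + 1/(jωL)
Y = (0.0373 − j0.0151) S
|Y| = 0.0403 S → |Z| = 1/|Y| = 24.8 Ω, ∠Z = −∠Y = 22.1°
cos φ = cos(22.1°) = 0.927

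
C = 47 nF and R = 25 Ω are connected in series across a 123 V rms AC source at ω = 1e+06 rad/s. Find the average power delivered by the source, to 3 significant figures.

X_C = 1/(ωC) = 21.3 Ω
Z = 25.0 − j21.3 Ω
|Z| = √(25.0² + 21.3²) = 32.8 Ω
∠Z = arctan(-21.3/25.0) = -40.4°
I = V/|Z| = 3.75 A
P = VI cos φ = 123 × 3.75 × cos(-40.4°) = 351 W

351 W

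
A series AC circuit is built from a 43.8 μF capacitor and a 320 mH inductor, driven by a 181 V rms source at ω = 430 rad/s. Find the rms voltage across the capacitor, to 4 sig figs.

X_L = ωL = 137.6 Ω
X_C = 1/(ωC) = 53.10 Ω
Net reactance X = X_L − X_C = 84.50 Ω
Z = j84.50 Ω
|Z| = √(0² + 84.50²) = 84.50 Ω
I = V/|Z| = 2.142 A
V_C = I·|Z_C| = 2.142 × 53.10 = 113.7 V

113.7 V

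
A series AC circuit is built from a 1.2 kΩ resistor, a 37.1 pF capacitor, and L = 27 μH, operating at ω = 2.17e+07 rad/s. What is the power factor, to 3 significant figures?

X_L = ωL = 586 Ω
X_C = 1/(ωC) = 1240 Ω
Net reactance X = X_L − X_C = -656 Ω
Z = 1200 − j656 Ω
|Z| = √(1200² + 656²) = 1370 Ω
∠Z = arctan(-656/1200) = -28.7°
cos φ = cos(-28.7°) = 0.877

0.877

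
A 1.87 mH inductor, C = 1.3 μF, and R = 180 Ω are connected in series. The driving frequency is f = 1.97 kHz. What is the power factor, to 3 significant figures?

ω = 2πf = 12380 rad/s
X_L = ωL = 23.1 Ω
X_C = 1/(ωC) = 62.1 Ω
Net reactance X = X_L − X_C = -39.0 Ω
Z = 180 − j39.0 Ω
|Z| = √(180² + 39.0²) = 184 Ω
∠Z = arctan(-39.0/180) = -12.2°
cos φ = cos(-12.2°) = 0.977

0.977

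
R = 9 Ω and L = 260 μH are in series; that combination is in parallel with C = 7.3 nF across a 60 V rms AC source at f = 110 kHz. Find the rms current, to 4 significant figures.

34.62 mA

ω = 2πf = 691200 rad/s
X_L = ωL = 179.7 Ω
X_C = 1/(ωC) = 198.2 Ω
Branch 1 (R+jX_L): Z₁ = 9.000 + j179.7 Ω, |Z₁| = 179.9 Ω
Branch 2 (−jX_C): Z₂ = −j198.2 Ω
Parallel: Z = Z₁Z₂/(Z₁+Z₂), |Z| = 1733 Ω, ∠Z = 61.19°
I = V/|Z| = 60/1733 = 34.62 mA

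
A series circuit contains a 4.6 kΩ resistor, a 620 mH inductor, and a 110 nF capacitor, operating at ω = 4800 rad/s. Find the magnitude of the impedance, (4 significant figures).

4726 Ω

X_L = ωL = 2976 Ω
X_C = 1/(ωC) = 1894 Ω
Net reactance X = X_L − X_C = 1082 Ω
Z = 4600 + j1082 Ω
|Z| = √(4600² + 1082²) = 4726 Ω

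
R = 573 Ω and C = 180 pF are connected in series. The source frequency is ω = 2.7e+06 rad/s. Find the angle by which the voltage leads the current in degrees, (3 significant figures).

X_C = 1/(ωC) = 2060 Ω
Z = 573 − j2060 Ω
|Z| = √(573² + 2060²) = 2140 Ω
∠Z = arctan(-2060/573) = -74.4°

-74.4°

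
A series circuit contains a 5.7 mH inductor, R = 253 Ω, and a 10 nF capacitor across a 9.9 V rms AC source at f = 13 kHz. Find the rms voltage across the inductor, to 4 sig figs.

5.763 V

ω = 2πf = 81680 rad/s
X_L = ωL = 465.6 Ω
X_C = 1/(ωC) = 1224 Ω
Net reactance X = X_L − X_C = -758.7 Ω
Z = 253.0 − j758.7 Ω
|Z| = √(253.0² + 758.7²) = 799.8 Ω
I = V/|Z| = 12.38 mA
V_L = I·|Z_L| = 0.01238 × 465.6 = 5.763 V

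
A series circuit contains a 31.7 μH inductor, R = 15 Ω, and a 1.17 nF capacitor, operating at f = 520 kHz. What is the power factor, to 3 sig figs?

ω = 2πf = 3.267e+06 rad/s
X_L = ωL = 104 Ω
X_C = 1/(ωC) = 262 Ω
Net reactance X = X_L − X_C = -158 Ω
Z = 15.0 − j158 Ω
|Z| = √(15.0² + 158²) = 159 Ω
∠Z = arctan(-158/15.0) = -84.6°
cos φ = cos(-84.6°) = 0.0945

0.0945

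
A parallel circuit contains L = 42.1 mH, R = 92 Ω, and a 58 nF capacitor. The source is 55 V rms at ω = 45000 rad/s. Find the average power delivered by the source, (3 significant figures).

X_L = ωL = 1890 Ω
X_C = 1/(ωC) = 383 Ω
Parallel: admittances add. Y = 1/R + 1/(jωL) + jωC
Y = (0.0109 + j0.00208) S
|Y| = 0.0111 S → |Z| = 1/|Y| = 90.4 Ω, ∠Z = −∠Y = -10.8°
I = V/|Z| = 609 mA
P = VI cos φ = 55 × 0.609 × cos(-10.8°) = 32.9 W

32.9 W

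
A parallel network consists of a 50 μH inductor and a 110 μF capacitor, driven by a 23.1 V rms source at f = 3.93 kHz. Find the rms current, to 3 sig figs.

44.0 A

ω = 2πf = 24690 rad/s
X_L = ωL = 1.23 Ω
X_C = 1/(ωC) = 0.368 Ω
Parallel: admittances add. Y = 1/(jωL) + jωC
Y = (0 + j1.91) S
|Y| = 1.91 S → |Z| = 1/|Y| = 0.525 Ω, ∠Z = −∠Y = -90.0°
I = V/|Z| = 23.1/0.525 = 44.0 A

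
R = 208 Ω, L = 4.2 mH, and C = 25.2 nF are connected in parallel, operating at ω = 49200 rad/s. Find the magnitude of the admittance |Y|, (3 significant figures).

X_L = ωL = 207 Ω
X_C = 1/(ωC) = 807 Ω
Parallel: admittances add. Y = 1/R + 1/(jωL) + jωC
Y = (0.00481 − j0.00360) S
|Y| = 0.00601 S → |Z| = 1/|Y| = 167 Ω, ∠Z = −∠Y = 36.8°

6.01 mS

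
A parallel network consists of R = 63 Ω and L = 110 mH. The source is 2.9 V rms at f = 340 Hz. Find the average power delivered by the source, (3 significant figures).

133 mW

ω = 2πf = 2136 rad/s
X_L = ωL = 235 Ω
Parallel: admittances add. Y = 1/R + 1/(jωL)
Y = (0.0159 − j0.00426) S
|Y| = 0.0164 S → |Z| = 1/|Y| = 60.9 Ω, ∠Z = −∠Y = 15.0°
I = V/|Z| = 47.7 mA
P = VI cos φ = 2.9 × 0.0477 × cos(15.0°) = 133 mW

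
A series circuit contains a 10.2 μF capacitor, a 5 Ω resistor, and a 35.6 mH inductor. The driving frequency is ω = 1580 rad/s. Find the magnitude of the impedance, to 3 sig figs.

X_L = ωL = 56.2 Ω
X_C = 1/(ωC) = 62.1 Ω
Net reactance X = X_L − X_C = -5.80 Ω
Z = 5.00 − j5.80 Ω
|Z| = √(5.00² + 5.80²) = 7.66 Ω

7.66 Ω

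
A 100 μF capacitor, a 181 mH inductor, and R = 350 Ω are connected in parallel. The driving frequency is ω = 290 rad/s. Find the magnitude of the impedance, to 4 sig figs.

96.61 Ω

X_L = ωL = 52.49 Ω
X_C = 1/(ωC) = 34.48 Ω
Parallel: admittances add. Y = 1/R + 1/(jωL) + jωC
Y = (0.002857 + j0.009949) S
|Y| = 0.01035 S → |Z| = 1/|Y| = 96.61 Ω, ∠Z = −∠Y = -73.98°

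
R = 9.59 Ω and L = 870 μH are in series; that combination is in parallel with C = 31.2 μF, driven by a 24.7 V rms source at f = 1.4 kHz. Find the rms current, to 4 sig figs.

5.743 A

ω = 2πf = 8796 rad/s
X_L = ωL = 7.653 Ω
X_C = 1/(ωC) = 3.644 Ω
Branch 1 (R+jX_L): Z₁ = 9.590 + j7.653 Ω, |Z₁| = 12.27 Ω
Branch 2 (−jX_C): Z₂ = −j3.644 Ω
Parallel: Z = Z₁Z₂/(Z₁+Z₂), |Z| = 4.301 Ω, ∠Z = -74.10°
I = V/|Z| = 24.7/4.301 = 5.743 A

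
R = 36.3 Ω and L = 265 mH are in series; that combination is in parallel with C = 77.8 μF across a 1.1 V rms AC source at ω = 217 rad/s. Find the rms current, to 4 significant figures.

9.924 mA

X_L = ωL = 57.51 Ω
X_C = 1/(ωC) = 59.23 Ω
Branch 1 (R+jX_L): Z₁ = 36.30 + j57.51 Ω, |Z₁| = 68.00 Ω
Branch 2 (−jX_C): Z₂ = −j59.23 Ω
Parallel: Z = Z₁Z₂/(Z₁+Z₂), |Z| = 110.8 Ω, ∠Z = -29.54°
I = V/|Z| = 1.1/110.8 = 9.924 mA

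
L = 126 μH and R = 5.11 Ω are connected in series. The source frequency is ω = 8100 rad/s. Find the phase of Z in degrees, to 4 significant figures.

X_L = ωL = 1.021 Ω
Z = 5.110 + j1.021 Ω
|Z| = √(5.110² + 1.021²) = 5.211 Ω
∠Z = arctan(1.021/5.110) = 11.29°

11.29°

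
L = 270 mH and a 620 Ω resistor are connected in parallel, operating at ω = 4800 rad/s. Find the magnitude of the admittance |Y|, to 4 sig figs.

1.788 mS

X_L = ωL = 1296 Ω
Parallel: admittances add. Y = 1/R + 1/(jωL)
Y = (0.001613 − j0.0007716) S
|Y| = 0.001788 S → |Z| = 1/|Y| = 559.3 Ω, ∠Z = −∠Y = 25.57°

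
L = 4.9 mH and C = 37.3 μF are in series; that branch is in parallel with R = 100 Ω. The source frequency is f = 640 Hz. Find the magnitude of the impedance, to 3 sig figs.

12.9 Ω

ω = 2πf = 4021 rad/s
X_L = ωL = 19.7 Ω
X_C = 1/(ωC) = 6.67 Ω
Branch 1: Z₁ = R = 100 Ω
Branch 2 (series LC): Z₂ = j(X_L − X_C) = j13.0 Ω
Parallel: Z = Z₁Z₂/(Z₁+Z₂), |Z| = 12.9 Ω, ∠Z = 82.6°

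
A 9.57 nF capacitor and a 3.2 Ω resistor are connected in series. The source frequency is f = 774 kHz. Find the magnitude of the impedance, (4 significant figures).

ω = 2πf = 4.863e+06 rad/s
X_C = 1/(ωC) = 21.49 Ω
Z = 3.200 − j21.49 Ω
|Z| = √(3.200² + 21.49²) = 21.72 Ω

21.72 Ω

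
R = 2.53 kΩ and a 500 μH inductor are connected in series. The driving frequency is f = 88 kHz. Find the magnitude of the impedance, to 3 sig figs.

2550 Ω

ω = 2πf = 552900 rad/s
X_L = ωL = 276 Ω
Z = 2530 + j276 Ω
|Z| = √(2530² + 276²) = 2550 Ω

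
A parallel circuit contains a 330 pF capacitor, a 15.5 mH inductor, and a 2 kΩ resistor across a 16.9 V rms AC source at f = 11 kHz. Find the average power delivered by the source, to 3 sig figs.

143 mW

ω = 2πf = 69120 rad/s
X_L = ωL = 1070 Ω
X_C = 1/(ωC) = 43800 Ω
Parallel: admittances add. Y = 1/R + 1/(jωL) + jωC
Y = (0.000500 − j0.000911) S
|Y| = 0.00104 S → |Z| = 1/|Y| = 963 Ω, ∠Z = −∠Y = 61.2°
I = V/|Z| = 17.6 mA
P = VI cos φ = 16.9 × 0.0176 × cos(61.2°) = 143 mW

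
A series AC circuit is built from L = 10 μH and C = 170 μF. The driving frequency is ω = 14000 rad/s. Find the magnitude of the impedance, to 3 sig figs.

0.280 Ω

X_L = ωL = 0.140 Ω
X_C = 1/(ωC) = 0.420 Ω
Net reactance X = X_L − X_C = -0.280 Ω
Z = − j0.280 Ω
|Z| = √(0² + 0.280²) = 0.280 Ω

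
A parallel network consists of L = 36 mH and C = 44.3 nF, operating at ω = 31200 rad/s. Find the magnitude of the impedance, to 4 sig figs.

2033 Ω

X_L = ωL = 1123 Ω
X_C = 1/(ωC) = 723.5 Ω
Parallel: admittances add. Y = 1/(jωL) + jωC
Y = (0 + j0.0004918) S
|Y| = 0.0004918 S → |Z| = 1/|Y| = 2033 Ω, ∠Z = −∠Y = -90.00°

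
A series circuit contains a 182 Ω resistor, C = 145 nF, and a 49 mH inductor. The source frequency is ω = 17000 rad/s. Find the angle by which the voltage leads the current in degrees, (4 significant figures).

66.93°

X_L = ωL = 833.0 Ω
X_C = 1/(ωC) = 405.7 Ω
Net reactance X = X_L − X_C = 427.3 Ω
Z = 182.0 + j427.3 Ω
|Z| = √(182.0² + 427.3²) = 464.5 Ω
∠Z = arctan(427.3/182.0) = 66.93°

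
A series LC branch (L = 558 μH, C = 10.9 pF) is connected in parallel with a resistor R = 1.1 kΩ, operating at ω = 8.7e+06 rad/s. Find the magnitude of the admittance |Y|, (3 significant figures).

926 μS

X_L = ωL = 4850 Ω
X_C = 1/(ωC) = 10500 Ω
Branch 1: Z₁ = R = 1100 Ω
Branch 2 (series LC): Z₂ = j(X_L − X_C) = −j5690 Ω
Parallel: Z = Z₁Z₂/(Z₁+Z₂), |Z| = 1080 Ω, ∠Z = -10.9°
|Y| = 1/|Z| = 926 μS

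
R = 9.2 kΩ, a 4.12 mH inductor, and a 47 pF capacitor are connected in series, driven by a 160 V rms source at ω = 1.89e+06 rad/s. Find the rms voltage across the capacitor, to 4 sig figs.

183.2 V

X_L = ωL = 7787 Ω
X_C = 1/(ωC) = 11260 Ω
Net reactance X = X_L − X_C = -3471 Ω
Z = 9200 − j3471 Ω
|Z| = √(9200² + 3471²) = 9833 Ω
I = V/|Z| = 16.27 mA
V_C = I·|Z_C| = 0.01627 × 11260 = 183.2 V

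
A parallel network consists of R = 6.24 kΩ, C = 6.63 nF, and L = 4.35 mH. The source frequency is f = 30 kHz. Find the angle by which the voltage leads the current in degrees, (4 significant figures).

ω = 2πf = 188500 rad/s
X_L = ωL = 820.0 Ω
X_C = 1/(ωC) = 800.2 Ω
Parallel: admittances add. Y = 1/R + 1/(jωL) + jωC
Y = (0.0001603 + j3.015e-05) S
|Y| = 0.0001631 S → |Z| = 1/|Y| = 6132 Ω, ∠Z = −∠Y = -10.65°

-10.65°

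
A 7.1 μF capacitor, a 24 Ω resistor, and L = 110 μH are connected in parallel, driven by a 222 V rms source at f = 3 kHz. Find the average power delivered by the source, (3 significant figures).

ω = 2πf = 18850 rad/s
X_L = ωL = 2.07 Ω
X_C = 1/(ωC) = 7.47 Ω
Parallel: admittances add. Y = 1/R + 1/(jωL) + jωC
Y = (0.0417 − j0.348) S
|Y| = 0.351 S → |Z| = 1/|Y| = 2.85 Ω, ∠Z = −∠Y = 83.2°
I = V/|Z| = 77.9 A
P = VI cos φ = 222 × 77.9 × cos(83.2°) = 2.05 kW

2.05 kW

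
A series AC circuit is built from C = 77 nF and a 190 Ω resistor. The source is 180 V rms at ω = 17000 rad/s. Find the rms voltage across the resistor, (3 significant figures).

X_C = 1/(ωC) = 764 Ω
Z = 190 − j764 Ω
|Z| = √(190² + 764²) = 787 Ω
I = V/|Z| = 229 mA
V_R = I·|Z_R| = 0.229 × 190 = 43.4 V

43.4 V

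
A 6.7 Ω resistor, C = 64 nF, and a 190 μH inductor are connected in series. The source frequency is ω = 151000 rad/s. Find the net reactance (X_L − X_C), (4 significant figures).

-74.79 Ω

X_L = ωL = 28.69 Ω
X_C = 1/(ωC) = 103.5 Ω
X = 28.69 − 103.5 = -74.79 Ω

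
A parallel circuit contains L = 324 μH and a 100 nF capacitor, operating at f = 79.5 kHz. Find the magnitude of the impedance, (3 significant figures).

22.8 Ω

ω = 2πf = 499500 rad/s
X_L = ωL = 162 Ω
X_C = 1/(ωC) = 20.0 Ω
Parallel: admittances add. Y = 1/(jωL) + jωC
Y = (0 + j0.0438) S
|Y| = 0.0438 S → |Z| = 1/|Y| = 22.8 Ω, ∠Z = −∠Y = -90.0°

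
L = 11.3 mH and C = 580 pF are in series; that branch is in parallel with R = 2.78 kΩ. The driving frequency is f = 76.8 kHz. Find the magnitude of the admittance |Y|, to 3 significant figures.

ω = 2πf = 482500 rad/s
X_L = ωL = 5450 Ω
X_C = 1/(ωC) = 3570 Ω
Branch 1: Z₁ = R = 2780 Ω
Branch 2 (series LC): Z₂ = j(X_L − X_C) = j1880 Ω
Parallel: Z = Z₁Z₂/(Z₁+Z₂), |Z| = 1560 Ω, ∠Z = 55.9°
|Y| = 1/|Z| = 642 μS

642 μS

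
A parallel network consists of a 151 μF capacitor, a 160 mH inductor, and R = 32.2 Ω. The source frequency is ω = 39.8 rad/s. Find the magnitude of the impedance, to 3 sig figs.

6.49 Ω

X_L = ωL = 6.37 Ω
X_C = 1/(ωC) = 166 Ω
Parallel: admittances add. Y = 1/R + 1/(jωL) + jωC
Y = (0.0311 − j0.151) S
|Y| = 0.154 S → |Z| = 1/|Y| = 6.49 Ω, ∠Z = −∠Y = 78.4°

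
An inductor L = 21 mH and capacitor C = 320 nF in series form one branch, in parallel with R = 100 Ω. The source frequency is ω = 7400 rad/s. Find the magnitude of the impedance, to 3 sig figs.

X_L = ωL = 155 Ω
X_C = 1/(ωC) = 422 Ω
Branch 1: Z₁ = R = 100 Ω
Branch 2 (series LC): Z₂ = j(X_L − X_C) = −j267 Ω
Parallel: Z = Z₁Z₂/(Z₁+Z₂), |Z| = 93.6 Ω, ∠Z = -20.5°

93.6 Ω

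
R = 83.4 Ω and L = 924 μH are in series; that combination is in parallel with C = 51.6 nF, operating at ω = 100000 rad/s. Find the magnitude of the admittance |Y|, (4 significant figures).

X_L = ωL = 92.40 Ω
X_C = 1/(ωC) = 193.8 Ω
Branch 1 (R+jX_L): Z₁ = 83.40 + j92.40 Ω, |Z₁| = 124.5 Ω
Branch 2 (−jX_C): Z₂ = −j193.8 Ω
Parallel: Z = Z₁Z₂/(Z₁+Z₂), |Z| = 183.7 Ω, ∠Z = 8.493°
|Y| = 1/|Z| = 5.443 mS

5.443 mS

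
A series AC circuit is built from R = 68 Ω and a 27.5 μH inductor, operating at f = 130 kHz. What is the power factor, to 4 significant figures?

ω = 2πf = 816800 rad/s
X_L = ωL = 22.46 Ω
Z = 68.00 + j22.46 Ω
|Z| = √(68.00² + 22.46²) = 71.61 Ω
∠Z = arctan(22.46/68.00) = 18.28°
cos φ = cos(18.28°) = 0.9495

0.9495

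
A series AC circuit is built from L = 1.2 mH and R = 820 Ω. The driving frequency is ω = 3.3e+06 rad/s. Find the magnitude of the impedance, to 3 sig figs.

X_L = ωL = 3960 Ω
Z = 820 + j3960 Ω
|Z| = √(820² + 3960²) = 4040 Ω

4040 Ω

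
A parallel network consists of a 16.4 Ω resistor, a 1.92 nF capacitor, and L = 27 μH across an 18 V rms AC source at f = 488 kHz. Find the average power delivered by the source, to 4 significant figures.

ω = 2πf = 3.066e+06 rad/s
X_L = ωL = 82.79 Ω
X_C = 1/(ωC) = 169.9 Ω
Parallel: admittances add. Y = 1/R + 1/(jωL) + jωC
Y = (0.06098 − j0.006192) S
|Y| = 0.06129 S → |Z| = 1/|Y| = 16.32 Ω, ∠Z = −∠Y = 5.798°
I = V/|Z| = 1.103 A
P = VI cos φ = 18 × 1.103 × cos(5.798°) = 19.76 W

19.76 W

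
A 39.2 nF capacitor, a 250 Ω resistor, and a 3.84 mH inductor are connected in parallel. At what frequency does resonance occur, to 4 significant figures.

12.97 kHz

ω₀ = 1/√(LC) = 1/√(0.00384 × 3.92e-08) = 81510 rad/s
f₀ = ω₀/(2π) = 12.97 kHz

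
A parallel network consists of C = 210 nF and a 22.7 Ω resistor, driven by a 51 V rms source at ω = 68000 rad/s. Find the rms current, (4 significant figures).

2.362 A

X_C = 1/(ωC) = 70.03 Ω
Parallel: admittances add. Y = 1/R + jωC
Y = (0.04405 + j0.01428) S
|Y| = 0.04631 S → |Z| = 1/|Y| = 21.59 Ω, ∠Z = −∠Y = -17.96°
I = V/|Z| = 51/21.59 = 2.362 A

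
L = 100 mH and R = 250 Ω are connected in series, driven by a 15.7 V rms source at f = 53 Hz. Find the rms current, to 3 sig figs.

62.3 mA

ω = 2πf = 333.0 rad/s
X_L = ωL = 33.3 Ω
Z = 250 + j33.3 Ω
|Z| = √(250² + 33.3²) = 252 Ω
I = V/|Z| = 15.7/252 = 62.3 mA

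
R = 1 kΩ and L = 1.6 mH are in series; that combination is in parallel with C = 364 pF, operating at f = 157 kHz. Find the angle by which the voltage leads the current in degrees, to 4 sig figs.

ω = 2πf = 986500 rad/s
X_L = ωL = 1578 Ω
X_C = 1/(ωC) = 2785 Ω
Branch 1 (R+jX_L): Z₁ = 1000 + j1578 Ω, |Z₁| = 1868 Ω
Branch 2 (−jX_C): Z₂ = −j2785 Ω
Parallel: Z = Z₁Z₂/(Z₁+Z₂), |Z| = 3320 Ω, ∠Z = 17.99°

17.99°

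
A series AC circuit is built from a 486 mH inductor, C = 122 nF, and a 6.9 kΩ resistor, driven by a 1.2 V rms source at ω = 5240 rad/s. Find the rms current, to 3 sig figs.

X_L = ωL = 2550 Ω
X_C = 1/(ωC) = 1560 Ω
Net reactance X = X_L − X_C = 982 Ω
Z = 6900 + j982 Ω
|Z| = √(6900² + 982²) = 6970 Ω
I = V/|Z| = 1.2/6970 = 172 μA

172 μA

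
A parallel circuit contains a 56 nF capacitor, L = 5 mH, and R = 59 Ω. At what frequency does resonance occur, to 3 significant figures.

9.51 kHz

ω₀ = 1/√(LC) = 1/√(0.005 × 5.6e-08) = 59760 rad/s
f₀ = ω₀/(2π) = 9.51 kHz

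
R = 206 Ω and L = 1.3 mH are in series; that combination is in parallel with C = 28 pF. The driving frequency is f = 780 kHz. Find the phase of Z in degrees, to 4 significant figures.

75.48°

ω = 2πf = 4.901e+06 rad/s
X_L = ωL = 6371 Ω
X_C = 1/(ωC) = 7287 Ω
Branch 1 (R+jX_L): Z₁ = 206.0 + j6371 Ω, |Z₁| = 6374 Ω
Branch 2 (−jX_C): Z₂ = −j7287 Ω
Parallel: Z = Z₁Z₂/(Z₁+Z₂), |Z| = 49470 Ω, ∠Z = 75.48°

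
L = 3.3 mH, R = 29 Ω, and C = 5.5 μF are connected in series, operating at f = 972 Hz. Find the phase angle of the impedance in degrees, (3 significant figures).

-18.3°

ω = 2πf = 6107 rad/s
X_L = ωL = 20.2 Ω
X_C = 1/(ωC) = 29.8 Ω
Net reactance X = X_L − X_C = -9.62 Ω
Z = 29.0 − j9.62 Ω
|Z| = √(29.0² + 9.62²) = 30.6 Ω
∠Z = arctan(-9.62/29.0) = -18.3°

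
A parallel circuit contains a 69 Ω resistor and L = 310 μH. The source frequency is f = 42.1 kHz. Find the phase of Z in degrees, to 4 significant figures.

ω = 2πf = 264500 rad/s
X_L = ωL = 82.00 Ω
Parallel: admittances add. Y = 1/R + 1/(jωL)
Y = (0.01449 − j0.01219) S
|Y| = 0.01894 S → |Z| = 1/|Y| = 52.80 Ω, ∠Z = −∠Y = 40.08°

40.08°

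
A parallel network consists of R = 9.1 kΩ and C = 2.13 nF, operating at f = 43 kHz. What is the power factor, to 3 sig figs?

0.188

ω = 2πf = 270200 rad/s
X_C = 1/(ωC) = 1740 Ω
Parallel: admittances add. Y = 1/R + jωC
Y = (0.000110 + j0.000575) S
|Y| = 0.000586 S → |Z| = 1/|Y| = 1710 Ω, ∠Z = −∠Y = -79.2°
cos φ = cos(-79.2°) = 0.188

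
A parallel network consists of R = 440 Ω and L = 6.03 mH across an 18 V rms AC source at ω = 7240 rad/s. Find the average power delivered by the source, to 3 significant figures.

736 mW

X_L = ωL = 43.7 Ω
Parallel: admittances add. Y = 1/R + 1/(jωL)
Y = (0.00227 − j0.0229) S
|Y| = 0.0230 S → |Z| = 1/|Y| = 43.4 Ω, ∠Z = −∠Y = 84.3°
I = V/|Z| = 414 mA
P = VI cos φ = 18 × 0.414 × cos(84.3°) = 736 mW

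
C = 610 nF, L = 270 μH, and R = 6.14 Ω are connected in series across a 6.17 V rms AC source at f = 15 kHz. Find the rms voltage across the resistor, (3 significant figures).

ω = 2πf = 94250 rad/s
X_L = ωL = 25.4 Ω
X_C = 1/(ωC) = 17.4 Ω
Net reactance X = X_L − X_C = 8.05 Ω
Z = 6.14 + j8.05 Ω
|Z| = √(6.14² + 8.05²) = 10.1 Ω
I = V/|Z| = 609 mA
V_R = I·|Z_R| = 0.609 × 6.14 = 3.74 V

3.74 V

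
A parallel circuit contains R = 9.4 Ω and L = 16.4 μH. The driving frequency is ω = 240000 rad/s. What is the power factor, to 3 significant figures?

0.386

X_L = ωL = 3.94 Ω
Parallel: admittances add. Y = 1/R + 1/(jωL)
Y = (0.106 − j0.254) S
|Y| = 0.275 S → |Z| = 1/|Y| = 3.63 Ω, ∠Z = −∠Y = 67.3°
cos φ = cos(67.3°) = 0.386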